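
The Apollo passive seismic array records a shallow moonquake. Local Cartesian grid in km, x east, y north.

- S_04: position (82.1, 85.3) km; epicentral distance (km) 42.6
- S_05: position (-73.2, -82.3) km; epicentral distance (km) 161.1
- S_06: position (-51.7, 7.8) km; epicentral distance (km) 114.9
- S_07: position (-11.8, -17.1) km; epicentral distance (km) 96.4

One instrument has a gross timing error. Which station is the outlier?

Solve using three stations at a time. Using S_04, S_06, S_07 (subtract circle equations pairwise → linear system) gives (x, y) ≈ (53.6, 53.7).
Distances from that point to each station vs reported:
  S_04: calculated 42.6 vs reported 42.6 → residual 0.0 km
  S_05: calculated 185.9 vs reported 161.1 → residual 24.8 km
  S_06: calculated 114.9 vs reported 114.9 → residual 0.0 km
  S_07: calculated 96.4 vs reported 96.4 → residual 0.0 km
S_04, S_06, S_07 are mutually consistent (residuals ≈ 0); S_05 is off by 24.8 km.

S_05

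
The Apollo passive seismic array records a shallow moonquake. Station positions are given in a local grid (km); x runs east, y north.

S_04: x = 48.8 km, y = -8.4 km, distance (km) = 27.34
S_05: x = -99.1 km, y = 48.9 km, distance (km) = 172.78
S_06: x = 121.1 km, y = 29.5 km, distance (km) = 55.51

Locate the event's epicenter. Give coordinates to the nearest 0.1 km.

x ≈ 69.2 km, y ≈ 9.8 km

Circle about each station: (x − 48.8)² + (y + 8.4)² = 27.34²; (x + 99.1)² + (y − 48.9)² = 172.78²; (x − 121.1)² + (y − 29.5)² = 55.51².
Subtracting the S_04 equation from the S_05 and S_06 equations removes the quadratic terms:
-295.8 x + 114.6 y = -19345.43
144.6 x + 75.8 y = 10749.58
Solving the 2×2 system: x ≈ 69.2, y ≈ 9.8 km.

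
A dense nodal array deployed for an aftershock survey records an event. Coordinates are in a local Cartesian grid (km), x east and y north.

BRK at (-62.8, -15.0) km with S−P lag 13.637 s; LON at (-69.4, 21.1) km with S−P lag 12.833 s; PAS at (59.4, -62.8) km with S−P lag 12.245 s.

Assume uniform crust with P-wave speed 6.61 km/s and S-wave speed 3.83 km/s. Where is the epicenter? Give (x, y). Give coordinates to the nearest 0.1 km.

x ≈ 44.4 km, y ≈ 47.7 km

Distance from S−P lag: d = Δt · v_P v_S / (v_P − v_S) = Δt · (6.61·3.83)/(6.61−3.83) ≈ 9.1066·Δt.
So d_BRK = 124.19, d_LON = 116.86, d_PAS = 111.51 km.
Circle about each station: (x + 62.8)² + (y + 15.0)² = 124.19²; (x + 69.4)² + (y − 21.1)² = 116.86²; (x − 59.4)² + (y + 62.8)² = 111.51².
Subtracting pairs of circle equations eliminates x²+y² and gives linear equations (the radical axes):
-13.2 x + 72.2 y = 2859.63
244.4 x − 95.6 y = 6292.04
Solving the 2×2 system: x ≈ 44.4, y ≈ 47.7 km.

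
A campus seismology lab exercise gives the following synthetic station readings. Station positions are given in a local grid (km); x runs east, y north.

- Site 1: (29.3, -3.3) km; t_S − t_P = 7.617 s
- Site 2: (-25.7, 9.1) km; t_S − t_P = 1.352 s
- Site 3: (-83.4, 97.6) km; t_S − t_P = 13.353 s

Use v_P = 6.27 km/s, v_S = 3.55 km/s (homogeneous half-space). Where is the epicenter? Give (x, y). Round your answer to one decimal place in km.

(-32.9, 0.7)

Distance from S−P lag: d = Δt · v_P v_S / (v_P − v_S) = Δt · (6.27·3.55)/(6.27−3.55) ≈ 8.1833·Δt.
So d_Site 1 = 62.33, d_Site 2 = 11.06, d_Site 3 = 109.27 km.
Circle about each station: (x − 29.3)² + (y + 3.3)² = 62.33²; (x + 25.7)² + (y − 9.1)² = 11.06²; (x + 83.4)² + (y − 97.6)² = 109.27².
Subtracting the Site 1 equation from the Site 2 and Site 3 equations removes the quadratic terms:
-110.0 x + 24.8 y = 3636.63
-225.4 x + 201.8 y = 7557.04
Solving the 2×2 system: x ≈ -32.9, y ≈ 0.7 km.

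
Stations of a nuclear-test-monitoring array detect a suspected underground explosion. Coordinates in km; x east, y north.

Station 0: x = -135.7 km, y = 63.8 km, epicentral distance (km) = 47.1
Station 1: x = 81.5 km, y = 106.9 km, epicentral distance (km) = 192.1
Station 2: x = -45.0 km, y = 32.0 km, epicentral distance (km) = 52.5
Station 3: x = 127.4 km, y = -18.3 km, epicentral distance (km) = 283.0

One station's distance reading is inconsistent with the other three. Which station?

Solve using three stations at a time. Using Station 0, Station 1, Station 2 (subtract circle equations pairwise → linear system) gives (x, y) ≈ (-97.3, 36.6).
Distances from that point to each station vs reported:
  Station 0: calculated 47.1 vs reported 47.1 → residual 0.0 km
  Station 1: calculated 192.1 vs reported 192.1 → residual 0.0 km
  Station 2: calculated 52.5 vs reported 52.5 → residual 0.0 km
  Station 3: calculated 231.3 vs reported 283.0 → residual 51.7 km
Station 0, Station 1, Station 2 are mutually consistent (residuals ≈ 0); Station 3 is off by 51.7 km.

Station 3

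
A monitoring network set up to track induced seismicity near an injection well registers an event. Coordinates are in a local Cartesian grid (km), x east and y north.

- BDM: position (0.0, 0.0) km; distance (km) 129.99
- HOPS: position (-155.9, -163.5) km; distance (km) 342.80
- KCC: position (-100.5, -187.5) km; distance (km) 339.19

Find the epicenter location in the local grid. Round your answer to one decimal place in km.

25.3 km east, 127.5 km north

Circle about each station: x² + y² = 129.99²; (x + 155.9)² + (y + 163.5)² = 342.80²; (x + 100.5)² + (y + 187.5)² = 339.19².
Subtracting the BDM equation from the HOPS and KCC equations removes the quadratic terms:
-311.8 x − 327.0 y = -49577.38
-201.0 x − 375.0 y = -52895.96
Solving the 2×2 system: x ≈ 25.3, y ≈ 127.5 km.
Check against BDM (with the unrounded x, y): √(x²+y²) = 129.99 ≈ 129.99 km. ✓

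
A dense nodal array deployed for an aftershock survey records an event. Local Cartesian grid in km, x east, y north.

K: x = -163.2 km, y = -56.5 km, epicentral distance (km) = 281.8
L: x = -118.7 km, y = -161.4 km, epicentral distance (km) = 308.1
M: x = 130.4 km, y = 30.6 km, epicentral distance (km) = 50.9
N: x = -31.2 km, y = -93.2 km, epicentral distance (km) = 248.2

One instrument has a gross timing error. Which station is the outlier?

Solve using three stations at a time. Using K, L, M (subtract circle equations pairwise → linear system) gives (x, y) ≈ (91.7, 63.7).
Distances from that point to each station vs reported:
  K: calculated 281.8 vs reported 281.8 → residual 0.0 km
  L: calculated 308.1 vs reported 308.1 → residual 0.0 km
  M: calculated 50.9 vs reported 50.9 → residual 0.0 km
  N: calculated 199.3 vs reported 248.2 → residual 48.9 km
K, L, M are mutually consistent (residuals ≈ 0); N is off by 48.9 km.

N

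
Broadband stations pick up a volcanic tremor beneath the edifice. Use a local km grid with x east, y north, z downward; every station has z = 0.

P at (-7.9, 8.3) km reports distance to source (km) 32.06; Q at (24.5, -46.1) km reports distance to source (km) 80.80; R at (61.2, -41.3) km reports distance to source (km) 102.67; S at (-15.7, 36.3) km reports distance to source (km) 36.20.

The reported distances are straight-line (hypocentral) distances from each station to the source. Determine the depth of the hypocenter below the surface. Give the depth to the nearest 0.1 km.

Each station gives a sphere (x−x_i)² + (y−y_i)² + z² = d_i² (stations at z=0).
Subtracting the P sphere from Q and R: z² cancels, leaving linear equations in x and y:
64.8 x − 108.8 y = -2906.64
138.2 x − 99.2 y = -4193.46
Solving: x ≈ -19.506, y ≈ 15.098 km (keep extra digits for the depth step; rounded: -19.5, 15.1).
Then from the P sphere: z² = 32.06² − (x + 7.9)² − (y − 8.3)² with x = -19.506, y = 15.098, so z ≈ 29.102 ≈ 29.1 km.
Check against S (with the unrounded solution): distance 36.21 ≈ 36.20 km. ✓

z ≈ 29.1 km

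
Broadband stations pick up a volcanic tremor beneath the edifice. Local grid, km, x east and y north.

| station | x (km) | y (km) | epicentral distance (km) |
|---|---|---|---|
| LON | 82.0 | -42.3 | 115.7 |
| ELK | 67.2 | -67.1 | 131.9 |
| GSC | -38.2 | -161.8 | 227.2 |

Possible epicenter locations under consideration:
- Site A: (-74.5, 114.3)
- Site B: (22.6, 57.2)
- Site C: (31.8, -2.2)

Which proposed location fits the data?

For each candidate, compare |candidate − station| to the reported distance:
Site A: residuals LON 105.7, ELK 98.3, GSC 51.3 → max 105.7 km
Site B: residuals LON 0.2, ELK 0.2, GSC 0.1 → max 0.2 km
Site C: residuals LON 51.5, ELK 58.0, GSC 52.9 → max 58.0 km
Only Site B has all residuals ≈ 0.

Site B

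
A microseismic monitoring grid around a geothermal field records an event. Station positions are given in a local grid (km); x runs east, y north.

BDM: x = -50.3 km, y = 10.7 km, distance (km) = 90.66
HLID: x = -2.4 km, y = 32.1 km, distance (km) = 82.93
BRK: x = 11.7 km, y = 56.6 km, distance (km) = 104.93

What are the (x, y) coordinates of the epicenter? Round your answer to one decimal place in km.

18.7 km east, -48.1 km north

Circle about each station: (x + 50.3)² + (y − 10.7)² = 90.66²; (x + 2.4)² + (y − 32.1)² = 82.93²; (x − 11.7)² + (y − 56.6)² = 104.93².
Subtracting pairs of circle equations eliminates x²+y² and gives linear equations (the radical axes):
95.8 x + 42.8 y = -266.56
124.0 x + 91.8 y = -2095.20
Solving the 2×2 system: x ≈ 18.7, y ≈ -48.1 km.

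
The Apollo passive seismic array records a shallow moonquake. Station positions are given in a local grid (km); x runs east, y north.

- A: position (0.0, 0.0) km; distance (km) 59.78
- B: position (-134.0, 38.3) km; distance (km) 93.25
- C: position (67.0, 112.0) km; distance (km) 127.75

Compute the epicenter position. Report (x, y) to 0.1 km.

x ≈ -40.9 km, y ≈ 43.6 km

Circle about each station: x² + y² = 59.78²; (x + 134.0)² + (y − 38.3)² = 93.25²; (x − 67.0)² + (y − 112.0)² = 127.75².
Subtracting the A equation from the B and C equations removes the quadratic terms:
-268.0 x + 76.6 y = 14300.98
134.0 x + 224.0 y = 4286.59
Solving the 2×2 system: x ≈ -40.9, y ≈ 43.6 km.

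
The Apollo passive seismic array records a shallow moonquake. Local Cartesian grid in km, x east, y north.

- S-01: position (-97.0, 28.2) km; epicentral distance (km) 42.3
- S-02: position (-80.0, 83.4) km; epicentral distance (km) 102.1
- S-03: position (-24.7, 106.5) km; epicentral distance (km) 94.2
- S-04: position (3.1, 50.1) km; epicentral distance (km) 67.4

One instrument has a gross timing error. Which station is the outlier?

S-02

Solve using three stations at a time. Using S-01, S-03, S-04 (subtract circle equations pairwise → linear system) gives (x, y) ≈ (-56.0, 17.6).
Distances from that point to each station vs reported:
  S-01: calculated 42.3 vs reported 42.3 → residual 0.0 km
  S-02: calculated 70.0 vs reported 102.1 → residual 32.1 km
  S-03: calculated 94.2 vs reported 94.2 → residual 0.0 km
  S-04: calculated 67.4 vs reported 67.4 → residual 0.0 km
S-01, S-03, S-04 are mutually consistent (residuals ≈ 0); S-02 is off by 32.1 km.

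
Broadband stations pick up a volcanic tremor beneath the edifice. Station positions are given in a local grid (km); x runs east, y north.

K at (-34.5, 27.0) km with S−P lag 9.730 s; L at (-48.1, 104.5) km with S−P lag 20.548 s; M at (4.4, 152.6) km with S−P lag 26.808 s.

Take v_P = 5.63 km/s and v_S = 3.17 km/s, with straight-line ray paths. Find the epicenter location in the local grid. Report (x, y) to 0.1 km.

Distance from S−P lag: d = Δt · v_P v_S / (v_P − v_S) = Δt · (5.63·3.17)/(5.63−3.17) ≈ 7.2549·Δt.
So d_K = 70.59, d_L = 149.07, d_M = 194.49 km.
Circle about each station: (x + 34.5)² + (y − 27.0)² = 70.59²; (x + 48.1)² + (y − 104.5)² = 149.07²; (x − 4.4)² + (y − 152.6)² = 194.49².
Subtracting the K equation from the L and M equations removes the quadratic terms:
-27.2 x + 155.0 y = -5924.31
77.8 x + 251.2 y = -11456.54
Solving the 2×2 system: x ≈ -15.2, y ≈ -40.9 km.

x ≈ -15.2 km, y ≈ -40.9 km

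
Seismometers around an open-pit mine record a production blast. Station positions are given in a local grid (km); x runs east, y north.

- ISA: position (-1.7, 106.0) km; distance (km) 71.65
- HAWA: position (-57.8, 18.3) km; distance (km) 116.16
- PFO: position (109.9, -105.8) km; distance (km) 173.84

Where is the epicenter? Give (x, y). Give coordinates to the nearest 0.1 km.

51.4 km east, 57.9 km north

Circle about each station: (x + 1.7)² + (y − 106.0)² = 71.65²; (x + 57.8)² + (y − 18.3)² = 116.16²; (x − 109.9)² + (y + 105.8)² = 173.84².
Subtracting the ISA equation from the HAWA and PFO equations removes the quadratic terms:
-112.2 x − 175.4 y = -15922.58
223.2 x − 423.6 y = -13053.86
Solving the 2×2 system: x ≈ 51.4, y ≈ 57.9 km.
Check against ISA (with the unrounded x, y): √((x + 1.7)²+(y − 106.0)²) = 71.65 ≈ 71.65 km. ✓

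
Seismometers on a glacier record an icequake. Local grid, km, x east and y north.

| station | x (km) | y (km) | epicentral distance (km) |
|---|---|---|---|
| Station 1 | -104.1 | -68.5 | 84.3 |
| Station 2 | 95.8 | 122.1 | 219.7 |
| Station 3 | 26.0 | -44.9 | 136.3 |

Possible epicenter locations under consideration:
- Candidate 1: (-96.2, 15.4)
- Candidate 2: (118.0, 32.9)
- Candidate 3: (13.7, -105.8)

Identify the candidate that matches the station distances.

For each candidate, compare |candidate − station| to the reported distance:
Candidate 1: residuals Station 1 0.0, Station 2 0.0, Station 3 0.0 → max 0.0 km
Candidate 2: residuals Station 1 159.9, Station 2 127.8, Station 3 15.8 → max 159.9 km
Candidate 3: residuals Station 1 39.3, Station 2 22.5, Station 3 74.2 → max 74.2 km
Only Candidate 1 has all residuals ≈ 0.

Candidate 1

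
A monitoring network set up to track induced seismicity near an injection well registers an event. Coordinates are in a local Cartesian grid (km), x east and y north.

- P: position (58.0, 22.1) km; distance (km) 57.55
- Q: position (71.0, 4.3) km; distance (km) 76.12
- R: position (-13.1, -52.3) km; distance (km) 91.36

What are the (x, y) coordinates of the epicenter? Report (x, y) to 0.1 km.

(2.6, 37.7)

Circle about each station: (x − 58.0)² + (y − 22.1)² = 57.55²; (x − 71.0)² + (y − 4.3)² = 76.12²; (x + 13.1)² + (y + 52.3)² = 91.36².
Subtracting the P equation from the Q and R equations removes the quadratic terms:
26.0 x − 35.6 y = -1275.17
-142.2 x − 148.8 y = -5980.16
Solving the 2×2 system: x ≈ 2.6, y ≈ 37.7 km.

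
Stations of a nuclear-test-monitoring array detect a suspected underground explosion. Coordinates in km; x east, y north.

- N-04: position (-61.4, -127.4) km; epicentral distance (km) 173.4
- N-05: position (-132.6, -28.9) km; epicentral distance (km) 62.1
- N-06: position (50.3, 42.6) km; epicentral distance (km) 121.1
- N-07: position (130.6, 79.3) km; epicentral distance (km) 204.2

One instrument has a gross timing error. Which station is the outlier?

N-05

Solve using three stations at a time. Using N-04, N-06, N-07 (subtract circle equations pairwise → linear system) gives (x, y) ≈ (-71.0, 45.9).
Distances from that point to each station vs reported:
  N-04: calculated 173.6 vs reported 173.4 → residual 0.2 km
  N-05: calculated 96.9 vs reported 62.1 → residual 34.8 km
  N-06: calculated 121.3 vs reported 121.1 → residual 0.2 km
  N-07: calculated 204.3 vs reported 204.2 → residual 0.1 km
N-04, N-06, N-07 are mutually consistent (residuals ≈ 0); N-05 is off by 34.8 km.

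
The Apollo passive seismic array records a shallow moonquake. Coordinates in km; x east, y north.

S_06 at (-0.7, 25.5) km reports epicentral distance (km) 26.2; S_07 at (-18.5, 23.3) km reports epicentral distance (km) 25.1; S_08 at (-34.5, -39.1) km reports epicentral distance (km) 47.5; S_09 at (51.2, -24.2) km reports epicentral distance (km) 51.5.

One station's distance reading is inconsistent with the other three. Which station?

S_09

Solve using three stations at a time. Using S_06, S_07, S_08 (subtract circle equations pairwise → linear system) gives (x, y) ≈ (-8.2, 0.4).
Distances from that point to each station vs reported:
  S_06: calculated 26.2 vs reported 26.2 → residual 0.0 km
  S_07: calculated 25.1 vs reported 25.1 → residual 0.0 km
  S_08: calculated 47.5 vs reported 47.5 → residual 0.0 km
  S_09: calculated 64.3 vs reported 51.5 → residual 12.8 km
S_06, S_07, S_08 are mutually consistent (residuals ≈ 0); S_09 is off by 12.8 km.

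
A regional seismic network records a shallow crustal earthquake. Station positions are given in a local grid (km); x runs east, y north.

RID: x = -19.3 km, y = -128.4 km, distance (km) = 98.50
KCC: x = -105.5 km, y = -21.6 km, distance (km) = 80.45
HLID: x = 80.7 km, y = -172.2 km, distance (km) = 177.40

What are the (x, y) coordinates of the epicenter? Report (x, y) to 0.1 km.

(-25.5, -30.1)

Circle about each station: (x + 19.3)² + (y + 128.4)² = 98.50²; (x + 105.5)² + (y + 21.6)² = 80.45²; (x − 80.7)² + (y + 172.2)² = 177.40².
Subtracting the RID equation from the KCC and HLID equations removes the quadratic terms:
-172.4 x + 213.6 y = -2032.19
200.0 x − 87.6 y = -2462.23
Solving the 2×2 system: x ≈ -25.5, y ≈ -30.1 km.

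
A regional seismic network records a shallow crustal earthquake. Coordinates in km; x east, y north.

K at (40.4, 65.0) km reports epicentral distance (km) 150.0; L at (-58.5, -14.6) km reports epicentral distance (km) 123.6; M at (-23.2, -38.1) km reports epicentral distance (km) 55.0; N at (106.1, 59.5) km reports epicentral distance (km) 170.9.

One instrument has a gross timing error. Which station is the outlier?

Solve using three stations at a time. Using K, M, N (subtract circle equations pairwise → linear system) gives (x, y) ≈ (10.1, -81.9).
Distances from that point to each station vs reported:
  K: calculated 150.0 vs reported 150.0 → residual 0.0 km
  L: calculated 96.2 vs reported 123.6 → residual 27.4 km
  M: calculated 55.1 vs reported 55.0 → residual 0.1 km
  N: calculated 170.9 vs reported 170.9 → residual 0.0 km
K, M, N are mutually consistent (residuals ≈ 0); L is off by 27.4 km.

L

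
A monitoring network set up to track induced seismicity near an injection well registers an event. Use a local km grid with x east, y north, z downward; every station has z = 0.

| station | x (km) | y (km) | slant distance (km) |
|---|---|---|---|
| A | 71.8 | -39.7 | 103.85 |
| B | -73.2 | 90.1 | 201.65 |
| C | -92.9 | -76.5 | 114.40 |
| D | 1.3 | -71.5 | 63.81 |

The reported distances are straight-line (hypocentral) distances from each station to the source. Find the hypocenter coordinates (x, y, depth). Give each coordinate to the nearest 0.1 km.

(2.7, -86.1, 62.1)

Each station gives a sphere (x−x_i)² + (y−y_i)² + z² = d_i² (stations at z=0).
Subtracting the A sphere from B and C: z² cancels, leaving linear equations in x and y:
-290.0 x + 259.6 y = -23132.98
-329.4 x − 73.6 y = 5448.79
Solving: x ≈ 2.696, y ≈ -86.098 km (keep extra digits for the depth step; rounded: 2.7, -86.1).
Then from the A sphere: z² = 103.85² − (x − 71.8)² − (y + 39.7)² with x = 2.696, y = -86.098, so z ≈ 62.102 ≈ 62.1 km.
Check against D (with the unrounded solution): distance 63.81 ≈ 63.81 km. ✓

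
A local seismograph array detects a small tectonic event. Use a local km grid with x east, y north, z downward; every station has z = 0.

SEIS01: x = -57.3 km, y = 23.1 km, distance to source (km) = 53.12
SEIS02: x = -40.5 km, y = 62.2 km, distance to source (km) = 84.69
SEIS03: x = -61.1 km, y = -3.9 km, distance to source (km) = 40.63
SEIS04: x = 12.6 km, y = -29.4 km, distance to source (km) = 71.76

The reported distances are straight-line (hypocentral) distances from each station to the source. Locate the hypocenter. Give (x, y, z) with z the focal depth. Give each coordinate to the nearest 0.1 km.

x ≈ -47.0 km, y ≈ -13.8 km, depth ≈ 36.8 km

Each station gives a sphere (x−x_i)² + (y−y_i)² + z² = d_i² (stations at z=0).
Subtracting the SEIS01 sphere from SEIS02 and SEIS03: z² cancels, leaving linear equations in x and y:
33.6 x + 78.2 y = -2658.47
-7.6 x − 54.0 y = 1102.46
Solving: x ≈ -47.001, y ≈ -13.801 km (keep extra digits for the depth step; rounded: -47.0, -13.8).
Then from the SEIS01 sphere: z² = 53.12² − (x + 57.3)² − (y − 23.1)² with x = -47.001, y = -13.801, so z ≈ 36.796 ≈ 36.8 km.
Check against SEIS04 (with the unrounded solution): distance 71.76 ≈ 71.76 km. ✓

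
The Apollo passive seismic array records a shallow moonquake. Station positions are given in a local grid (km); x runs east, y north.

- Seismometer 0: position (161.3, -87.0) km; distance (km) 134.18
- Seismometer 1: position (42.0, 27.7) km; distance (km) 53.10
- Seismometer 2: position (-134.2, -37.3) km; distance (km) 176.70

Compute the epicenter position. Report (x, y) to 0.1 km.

42.1 km east, -25.4 km north

Circle about each station: (x − 161.3)² + (y + 87.0)² = 134.18²; (x − 42.0)² + (y − 27.7)² = 53.10²; (x + 134.2)² + (y + 37.3)² = 176.70².
Subtracting pairs of circle equations eliminates x²+y² and gives linear equations (the radical axes):
-238.6 x + 229.4 y = -15870.74
-591.0 x + 99.4 y = -27404.38
Solving the 2×2 system: x ≈ 42.1, y ≈ -25.4 km.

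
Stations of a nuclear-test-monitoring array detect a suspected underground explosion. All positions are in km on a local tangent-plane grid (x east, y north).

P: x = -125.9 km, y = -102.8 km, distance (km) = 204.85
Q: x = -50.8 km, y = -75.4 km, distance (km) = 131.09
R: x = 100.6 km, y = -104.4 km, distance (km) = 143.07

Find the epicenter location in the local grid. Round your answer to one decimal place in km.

Circle about each station: (x + 125.9)² + (y + 102.8)² = 204.85²; (x + 50.8)² + (y + 75.4)² = 131.09²; (x − 100.6)² + (y + 104.4)² = 143.07².
Subtracting the P equation from the Q and R equations removes the quadratic terms:
150.2 x + 54.8 y = 6626.08
453.0 x − 3.2 y = 16095.57
Solving the 2×2 system: x ≈ 35.7, y ≈ 23.1 km.

(35.7, 23.1)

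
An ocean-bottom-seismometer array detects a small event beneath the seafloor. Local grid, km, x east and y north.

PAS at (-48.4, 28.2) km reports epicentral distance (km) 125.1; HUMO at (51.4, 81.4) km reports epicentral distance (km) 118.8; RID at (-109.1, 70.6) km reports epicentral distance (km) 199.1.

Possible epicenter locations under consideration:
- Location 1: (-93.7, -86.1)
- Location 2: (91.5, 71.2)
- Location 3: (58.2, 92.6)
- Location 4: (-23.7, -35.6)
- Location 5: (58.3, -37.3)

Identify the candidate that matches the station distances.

For each candidate, compare |candidate − station| to the reported distance:
Location 1: residuals PAS 2.2, HUMO 102.8, RID 41.6 → max 102.8 km
Location 2: residuals PAS 21.3, HUMO 77.4, RID 1.5 → max 77.4 km
Location 3: residuals PAS 0.6, HUMO 105.7, RID 30.4 → max 105.7 km
Location 4: residuals PAS 56.7, HUMO 20.2, RID 62.8 → max 62.8 km
Location 5: residuals PAS 0.1, HUMO 0.1, RID 0.1 → max 0.1 km
Only Location 5 has all residuals ≈ 0.

Location 5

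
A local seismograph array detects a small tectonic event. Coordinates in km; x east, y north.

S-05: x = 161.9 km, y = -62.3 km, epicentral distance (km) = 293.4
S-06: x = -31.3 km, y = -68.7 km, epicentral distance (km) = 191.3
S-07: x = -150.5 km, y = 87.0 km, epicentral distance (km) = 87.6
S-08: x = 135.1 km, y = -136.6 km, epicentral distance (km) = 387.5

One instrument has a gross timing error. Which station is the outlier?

S-08

Solve using three stations at a time. Using S-05, S-06, S-07 (subtract circle equations pairwise → linear system) gives (x, y) ≈ (-68.9, 118.9).
Distances from that point to each station vs reported:
  S-05: calculated 293.4 vs reported 293.4 → residual 0.0 km
  S-06: calculated 191.3 vs reported 191.3 → residual 0.0 km
  S-07: calculated 87.6 vs reported 87.6 → residual 0.0 km
  S-08: calculated 326.9 vs reported 387.5 → residual 60.6 km
S-05, S-06, S-07 are mutually consistent (residuals ≈ 0); S-08 is off by 60.6 km.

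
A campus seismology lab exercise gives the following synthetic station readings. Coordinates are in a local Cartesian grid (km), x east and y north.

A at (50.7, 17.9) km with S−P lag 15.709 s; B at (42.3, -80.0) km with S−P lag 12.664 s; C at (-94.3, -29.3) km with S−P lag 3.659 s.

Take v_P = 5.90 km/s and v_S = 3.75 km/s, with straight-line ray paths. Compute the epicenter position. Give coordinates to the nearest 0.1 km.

Distance from S−P lag: d = Δt · v_P v_S / (v_P − v_S) = Δt · (5.90·3.75)/(5.90−3.75) ≈ 10.2907·Δt.
So d_A = 161.66, d_B = 130.32, d_C = 37.65 km.
Circle about each station: (x − 50.7)² + (y − 17.9)² = 161.66²; (x − 42.3)² + (y + 80.0)² = 130.32²; (x + 94.3)² + (y + 29.3)² = 37.65².
Subtracting pairs of circle equations eliminates x²+y² and gives linear equations (the radical axes):
-16.8 x − 195.8 y = 14449.04
-290.0 x − 94.4 y = 31576.51
Solving the 2×2 system: x ≈ -87.3, y ≈ -66.3 km.

-87.3 km east, -66.3 km north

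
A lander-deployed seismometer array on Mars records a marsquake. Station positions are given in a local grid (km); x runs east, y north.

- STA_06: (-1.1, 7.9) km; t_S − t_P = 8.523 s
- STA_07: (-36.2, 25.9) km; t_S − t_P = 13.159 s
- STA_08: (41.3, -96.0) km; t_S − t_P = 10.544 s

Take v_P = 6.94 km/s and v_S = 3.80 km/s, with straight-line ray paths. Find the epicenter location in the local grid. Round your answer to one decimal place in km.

67.8 km east, -11.5 km north

Distance from S−P lag: d = Δt · v_P v_S / (v_P − v_S) = Δt · (6.94·3.80)/(6.94−3.80) ≈ 8.3987·Δt.
So d_STA_06 = 71.58, d_STA_07 = 110.52, d_STA_08 = 88.56 km.
Circle about each station: (x + 1.1)² + (y − 7.9)² = 71.58²; (x + 36.2)² + (y − 25.9)² = 110.52²; (x − 41.3)² + (y + 96.0)² = 88.56².
Subtracting the STA_06 equation from the STA_07 and STA_08 equations removes the quadratic terms:
-70.2 x + 36.0 y = -5173.34
84.8 x − 207.8 y = 8138.89
Solving the 2×2 system: x ≈ 67.8, y ≈ -11.5 km.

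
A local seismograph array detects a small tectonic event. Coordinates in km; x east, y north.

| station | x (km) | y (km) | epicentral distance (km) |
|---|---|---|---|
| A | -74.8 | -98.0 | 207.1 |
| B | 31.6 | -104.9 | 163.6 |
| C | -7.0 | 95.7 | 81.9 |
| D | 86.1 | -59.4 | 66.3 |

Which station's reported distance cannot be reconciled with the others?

Solve using three stations at a time. Using A, B, C (subtract circle equations pairwise → linear system) gives (x, y) ≈ (64.3, 55.4).
Distances from that point to each station vs reported:
  A: calculated 207.1 vs reported 207.1 → residual 0.0 km
  B: calculated 163.6 vs reported 163.6 → residual 0.0 km
  C: calculated 81.9 vs reported 81.9 → residual 0.0 km
  D: calculated 116.9 vs reported 66.3 → residual 50.6 km
A, B, C are mutually consistent (residuals ≈ 0); D is off by 50.6 km.

D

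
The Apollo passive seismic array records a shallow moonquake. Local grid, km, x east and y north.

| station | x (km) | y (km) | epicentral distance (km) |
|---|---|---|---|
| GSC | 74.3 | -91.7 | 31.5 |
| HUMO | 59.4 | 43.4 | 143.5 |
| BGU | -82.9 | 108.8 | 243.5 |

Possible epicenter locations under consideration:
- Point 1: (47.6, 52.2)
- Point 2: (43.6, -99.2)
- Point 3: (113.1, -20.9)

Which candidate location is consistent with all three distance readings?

Point 2

For each candidate, compare |candidate − station| to the reported distance:
Point 1: residuals GSC 114.9, HUMO 128.8, BGU 101.3 → max 128.8 km
Point 2: residuals GSC 0.1, HUMO 0.0, BGU 0.1 → max 0.1 km
Point 3: residuals GSC 49.2, HUMO 59.7, BGU 8.5 → max 59.7 km
Only Point 2 has all residuals ≈ 0.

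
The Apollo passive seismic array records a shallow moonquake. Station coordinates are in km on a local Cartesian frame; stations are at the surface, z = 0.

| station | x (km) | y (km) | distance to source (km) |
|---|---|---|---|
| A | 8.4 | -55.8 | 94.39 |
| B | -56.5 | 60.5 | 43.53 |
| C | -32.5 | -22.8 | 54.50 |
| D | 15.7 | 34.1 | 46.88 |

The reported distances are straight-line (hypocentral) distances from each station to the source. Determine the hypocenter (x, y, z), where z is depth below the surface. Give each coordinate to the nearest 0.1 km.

(-28.9, 29.8, 13.8)

Each station gives a sphere (x−x_i)² + (y−y_i)² + z² = d_i² (stations at z=0).
Subtracting the A sphere from B and C: z² cancels, leaving linear equations in x and y:
-129.8 x + 232.6 y = 10682.91
-81.8 x + 66.0 y = 4331.11
Solving: x ≈ -28.905, y ≈ 29.798 km (keep extra digits for the depth step; rounded: -28.9, 29.8).
Then from the A sphere: z² = 94.39² − (x − 8.4)² − (y + 55.8)² with x = -28.905, y = 29.798, so z ≈ 13.813 ≈ 13.8 km.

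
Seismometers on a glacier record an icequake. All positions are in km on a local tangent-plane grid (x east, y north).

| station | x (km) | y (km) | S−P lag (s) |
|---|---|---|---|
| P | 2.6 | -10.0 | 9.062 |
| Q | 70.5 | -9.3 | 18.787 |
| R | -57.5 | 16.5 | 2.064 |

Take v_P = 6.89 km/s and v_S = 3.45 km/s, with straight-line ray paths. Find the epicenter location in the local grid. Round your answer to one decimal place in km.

Distance from S−P lag: d = Δt · v_P v_S / (v_P − v_S) = Δt · (6.89·3.45)/(6.89−3.45) ≈ 6.9100·Δt.
So d_P = 62.62, d_Q = 129.82, d_R = 14.26 km.
Circle about each station: (x − 2.6)² + (y + 10.0)² = 62.62²; (x − 70.5)² + (y + 9.3)² = 129.82²; (x + 57.5)² + (y − 16.5)² = 14.26².
Subtracting the P equation from the Q and R equations removes the quadratic terms:
135.8 x + 1.4 y = -7981.99
-120.2 x + 53.0 y = 7189.66
Solving the 2×2 system: x ≈ -58.8, y ≈ 2.3 km.

-58.8 km east, 2.3 km north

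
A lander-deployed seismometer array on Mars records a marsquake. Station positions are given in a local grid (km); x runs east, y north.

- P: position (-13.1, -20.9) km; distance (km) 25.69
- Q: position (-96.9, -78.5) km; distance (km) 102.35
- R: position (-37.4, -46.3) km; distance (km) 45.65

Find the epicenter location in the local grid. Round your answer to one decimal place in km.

Circle about each station: (x + 13.1)² + (y + 20.9)² = 25.69²; (x + 96.9)² + (y + 78.5)² = 102.35²; (x + 37.4)² + (y + 46.3)² = 45.65².
Subtracting pairs of circle equations eliminates x²+y² and gives linear equations (the radical axes):
-167.6 x − 115.2 y = 5127.89
-48.6 x − 50.8 y = 1510.08
Solving the 2×2 system: x ≈ -29.7, y ≈ -1.3 km.
Check against P (with the unrounded x, y): √((x + 13.1)²+(y + 20.9)²) = 25.65 ≈ 25.69 km. ✓

x ≈ -29.7 km, y ≈ -1.3 km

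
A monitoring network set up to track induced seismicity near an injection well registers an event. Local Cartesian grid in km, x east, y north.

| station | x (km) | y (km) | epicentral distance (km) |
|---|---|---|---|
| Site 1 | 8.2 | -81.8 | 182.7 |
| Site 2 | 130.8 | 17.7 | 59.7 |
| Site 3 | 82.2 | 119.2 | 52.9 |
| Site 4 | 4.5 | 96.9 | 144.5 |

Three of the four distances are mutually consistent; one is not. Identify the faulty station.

Site 4

Solve using three stations at a time. Using Site 1, Site 2, Site 3 (subtract circle equations pairwise → linear system) gives (x, y) ≈ (106.5, 72.2).
Distances from that point to each station vs reported:
  Site 1: calculated 182.7 vs reported 182.7 → residual 0.0 km
  Site 2: calculated 59.7 vs reported 59.7 → residual 0.0 km
  Site 3: calculated 52.9 vs reported 52.9 → residual 0.0 km
  Site 4: calculated 104.9 vs reported 144.5 → residual 39.6 km
Site 1, Site 2, Site 3 are mutually consistent (residuals ≈ 0); Site 4 is off by 39.6 km.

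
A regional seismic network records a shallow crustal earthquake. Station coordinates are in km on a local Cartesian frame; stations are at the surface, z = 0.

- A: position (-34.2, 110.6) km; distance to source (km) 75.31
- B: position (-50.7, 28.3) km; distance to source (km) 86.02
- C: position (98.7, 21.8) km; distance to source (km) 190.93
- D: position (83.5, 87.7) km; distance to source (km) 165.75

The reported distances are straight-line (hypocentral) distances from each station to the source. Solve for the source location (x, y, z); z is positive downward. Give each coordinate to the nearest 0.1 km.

Each station gives a sphere (x−x_i)² + (y−y_i)² + z² = d_i² (stations at z=0).
Subtracting the A sphere from B and C: z² cancels, leaving linear equations in x and y:
-33.0 x − 164.6 y = -11758.46
265.8 x − 177.6 y = -33967.74
Solving: x ≈ -70.604, y ≈ 85.592 km (keep extra digits for the depth step; rounded: -70.6, 85.6).
Then from the A sphere: z² = 75.31² − (x + 34.2)² − (y − 110.6)² with x = -70.604, y = 85.592, so z ≈ 61.000 ≈ 61.0 km.
Check against D (with the unrounded solution): distance 165.75 ≈ 165.75 km. ✓

(-70.6, 85.6, 61.0)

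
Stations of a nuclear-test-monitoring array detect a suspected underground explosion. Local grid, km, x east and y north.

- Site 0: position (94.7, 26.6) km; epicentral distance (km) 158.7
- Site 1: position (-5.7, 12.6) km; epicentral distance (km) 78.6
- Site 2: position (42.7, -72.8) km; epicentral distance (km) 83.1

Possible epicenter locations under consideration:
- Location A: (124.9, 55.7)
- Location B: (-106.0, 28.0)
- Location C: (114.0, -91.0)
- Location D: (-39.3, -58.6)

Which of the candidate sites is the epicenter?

For each candidate, compare |candidate − station| to the reported distance:
Location A: residuals Site 0 116.8, Site 1 58.9, Site 2 69.4 → max 116.8 km
Location B: residuals Site 0 42.0, Site 1 22.9, Site 2 96.5 → max 96.5 km
Location C: residuals Site 0 39.5, Site 1 79.7, Site 2 9.5 → max 79.7 km
Location D: residuals Site 0 0.1, Site 1 0.1, Site 2 0.1 → max 0.1 km
Only Location D has all residuals ≈ 0.

Location D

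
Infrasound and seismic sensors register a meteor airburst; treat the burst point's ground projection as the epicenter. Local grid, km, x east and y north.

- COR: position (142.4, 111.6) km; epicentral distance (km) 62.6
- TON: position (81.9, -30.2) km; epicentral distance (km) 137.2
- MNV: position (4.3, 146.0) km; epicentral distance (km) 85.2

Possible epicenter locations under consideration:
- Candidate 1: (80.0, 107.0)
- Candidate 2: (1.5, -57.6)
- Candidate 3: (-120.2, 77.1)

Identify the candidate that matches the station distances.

For each candidate, compare |candidate − station| to the reported distance:
Candidate 1: residuals COR 0.0, TON 0.0, MNV 0.0 → max 0.0 km
Candidate 2: residuals COR 157.6, TON 52.3, MNV 118.4 → max 157.6 km
Candidate 3: residuals COR 202.3, TON 91.6, MNV 57.1 → max 202.3 km
Only Candidate 1 has all residuals ≈ 0.

Candidate 1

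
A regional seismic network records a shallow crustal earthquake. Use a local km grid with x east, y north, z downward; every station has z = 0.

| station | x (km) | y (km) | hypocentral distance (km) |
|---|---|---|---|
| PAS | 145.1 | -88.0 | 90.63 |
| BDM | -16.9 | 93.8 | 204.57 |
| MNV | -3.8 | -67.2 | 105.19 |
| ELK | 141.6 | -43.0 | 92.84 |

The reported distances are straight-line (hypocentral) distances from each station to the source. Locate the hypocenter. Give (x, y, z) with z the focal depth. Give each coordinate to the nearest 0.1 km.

x ≈ 80.6 km, y ≈ -74.9 km, depth ≈ 62.3 km

Each station gives a sphere (x−x_i)² + (y−y_i)² + z² = d_i² (stations at z=0).
Subtracting the PAS sphere from BDM and MNV: z² cancels, leaving linear equations in x and y:
-324.0 x + 363.6 y = -53349.05
-297.8 x + 41.6 y = -27118.87
Solving: x ≈ 80.601, y ≈ -74.902 km (keep extra digits for the depth step; rounded: 80.6, -74.9).
Then from the PAS sphere: z² = 90.63² − (x − 145.1)² − (y + 88.0)² with x = 80.601, y = -74.902, so z ≈ 62.307 ≈ 62.3 km.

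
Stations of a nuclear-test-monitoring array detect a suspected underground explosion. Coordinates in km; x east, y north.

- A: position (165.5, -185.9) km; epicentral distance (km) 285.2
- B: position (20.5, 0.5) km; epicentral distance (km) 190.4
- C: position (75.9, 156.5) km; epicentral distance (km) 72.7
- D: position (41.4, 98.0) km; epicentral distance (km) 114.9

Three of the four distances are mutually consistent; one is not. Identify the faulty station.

Solve using three stations at a time. Using B, C, D (subtract circle equations pairwise → linear system) gives (x, y) ≈ (147.6, 142.4).
Distances from that point to each station vs reported:
  A: calculated 328.8 vs reported 285.2 → residual 43.6 km
  B: calculated 190.5 vs reported 190.4 → residual 0.1 km
  C: calculated 73.1 vs reported 72.7 → residual 0.4 km
  D: calculated 115.1 vs reported 114.9 → residual 0.2 km
B, C, D are mutually consistent (residuals ≈ 0); A is off by 43.6 km.

A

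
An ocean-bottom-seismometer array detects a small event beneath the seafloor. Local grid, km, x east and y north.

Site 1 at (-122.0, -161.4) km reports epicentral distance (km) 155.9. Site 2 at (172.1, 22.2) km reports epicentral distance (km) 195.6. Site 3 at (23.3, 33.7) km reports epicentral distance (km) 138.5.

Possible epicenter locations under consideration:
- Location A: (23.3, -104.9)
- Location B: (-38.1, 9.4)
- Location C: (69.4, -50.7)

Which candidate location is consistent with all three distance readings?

For each candidate, compare |candidate − station| to the reported distance:
Location A: residuals Site 1 0.0, Site 2 0.1, Site 3 0.1 → max 0.1 km
Location B: residuals Site 1 34.4, Site 2 15.0, Site 3 72.5 → max 72.5 km
Location C: residuals Site 1 65.2, Site 2 69.7, Site 3 42.3 → max 69.7 km
Only Location A has all residuals ≈ 0.

Location A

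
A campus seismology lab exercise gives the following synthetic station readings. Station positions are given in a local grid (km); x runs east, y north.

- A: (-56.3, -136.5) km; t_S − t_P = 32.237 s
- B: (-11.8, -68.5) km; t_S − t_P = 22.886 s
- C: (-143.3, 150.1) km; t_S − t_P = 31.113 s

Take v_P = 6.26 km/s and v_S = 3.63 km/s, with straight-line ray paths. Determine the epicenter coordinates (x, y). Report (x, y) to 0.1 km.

Distance from S−P lag: d = Δt · v_P v_S / (v_P − v_S) = Δt · (6.26·3.63)/(6.26−3.63) ≈ 8.6402·Δt.
So d_A = 278.54, d_B = 197.74, d_C = 268.82 km.
Circle about each station: (x + 56.3)² + (y + 136.5)² = 278.54²; (x + 11.8)² + (y + 68.5)² = 197.74²; (x + 143.3)² + (y − 150.1)² = 268.82².
Subtracting pairs of circle equations eliminates x²+y² and gives linear equations (the radical axes):
89.0 x + 136.0 y = 21512.97
-174.0 x + 573.2 y = 26583.30
Solving the 2×2 system: x ≈ 116.7, y ≈ 81.8 km.

116.7 km east, 81.8 km north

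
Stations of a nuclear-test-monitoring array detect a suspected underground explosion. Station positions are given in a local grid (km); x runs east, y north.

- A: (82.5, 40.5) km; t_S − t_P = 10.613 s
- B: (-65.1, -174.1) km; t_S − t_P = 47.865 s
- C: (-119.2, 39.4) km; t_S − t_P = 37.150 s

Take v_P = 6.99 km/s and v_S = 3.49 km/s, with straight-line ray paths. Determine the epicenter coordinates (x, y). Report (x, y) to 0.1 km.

Distance from S−P lag: d = Δt · v_P v_S / (v_P − v_S) = Δt · (6.99·3.49)/(6.99−3.49) ≈ 6.9700·Δt.
So d_A = 73.97, d_B = 333.62, d_C = 258.94 km.
Circle about each station: (x − 82.5)² + (y − 40.5)² = 73.97²; (x + 65.1)² + (y + 174.1)² = 333.62²; (x + 119.2)² + (y − 39.4)² = 258.94².
Subtracting the A equation from the B and C equations removes the quadratic terms:
-295.2 x − 429.2 y = -79728.42
-403.4 x − 2.2 y = -54263.86
Solving the 2×2 system: x ≈ 134.0, y ≈ 93.6 km.
Check against A (with the unrounded x, y): √((x − 82.5)²+(y − 40.5)²) = 73.97 ≈ 73.97 km. ✓

x ≈ 134.0 km, y ≈ 93.6 km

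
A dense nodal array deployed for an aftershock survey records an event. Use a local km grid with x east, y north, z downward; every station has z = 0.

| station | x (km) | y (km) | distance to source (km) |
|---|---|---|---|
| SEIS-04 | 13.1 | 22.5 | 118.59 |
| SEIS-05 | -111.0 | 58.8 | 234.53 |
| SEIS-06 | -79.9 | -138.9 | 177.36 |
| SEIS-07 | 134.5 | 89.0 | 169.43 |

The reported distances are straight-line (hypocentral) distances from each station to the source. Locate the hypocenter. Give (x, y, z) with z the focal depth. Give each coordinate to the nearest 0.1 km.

x ≈ 83.2 km, y ≈ -71.5 km, depth ≈ 17.7 km

Each station gives a sphere (x−x_i)² + (y−y_i)² + z² = d_i² (stations at z=0).
Subtracting the SEIS-04 sphere from SEIS-05 and SEIS-06: z² cancels, leaving linear equations in x and y:
-248.2 x + 72.6 y = -25840.15
-186.0 x − 322.8 y = 7606.38
Solving: x ≈ 83.196, y ≈ -71.502 km (keep extra digits for the depth step; rounded: 83.2, -71.5).
Then from the SEIS-04 sphere: z² = 118.59² − (x − 13.1)² − (y − 22.5)² with x = 83.196, y = -71.502, so z ≈ 17.713 ≈ 17.7 km.
Check against SEIS-07 (with the unrounded solution): distance 169.43 ≈ 169.43 km. ✓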